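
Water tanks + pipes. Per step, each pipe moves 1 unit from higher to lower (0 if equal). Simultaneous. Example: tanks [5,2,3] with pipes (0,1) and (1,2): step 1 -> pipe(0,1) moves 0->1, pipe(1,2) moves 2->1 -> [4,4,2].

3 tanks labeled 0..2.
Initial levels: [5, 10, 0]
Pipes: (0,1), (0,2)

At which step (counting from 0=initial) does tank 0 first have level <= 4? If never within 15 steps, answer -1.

Answer: -1

Derivation:
Step 1: flows [1->0,0->2] -> levels [5 9 1]
Step 2: flows [1->0,0->2] -> levels [5 8 2]
Step 3: flows [1->0,0->2] -> levels [5 7 3]
Step 4: flows [1->0,0->2] -> levels [5 6 4]
Step 5: flows [1->0,0->2] -> levels [5 5 5]
Step 6: flows [0=1,0=2] -> levels [5 5 5]
  -> stable; tank 0 stays at 5 > 4
Tank 0 never reaches <=4 within 15 steps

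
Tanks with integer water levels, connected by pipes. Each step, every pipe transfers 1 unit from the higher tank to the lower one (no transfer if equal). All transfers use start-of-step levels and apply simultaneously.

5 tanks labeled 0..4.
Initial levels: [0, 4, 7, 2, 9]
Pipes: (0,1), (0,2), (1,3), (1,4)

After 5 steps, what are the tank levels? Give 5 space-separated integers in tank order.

Answer: 3 6 5 4 4

Derivation:
Step 1: flows [1->0,2->0,1->3,4->1] -> levels [2 3 6 3 8]
Step 2: flows [1->0,2->0,1=3,4->1] -> levels [4 3 5 3 7]
Step 3: flows [0->1,2->0,1=3,4->1] -> levels [4 5 4 3 6]
Step 4: flows [1->0,0=2,1->3,4->1] -> levels [5 4 4 4 5]
Step 5: flows [0->1,0->2,1=3,4->1] -> levels [3 6 5 4 4]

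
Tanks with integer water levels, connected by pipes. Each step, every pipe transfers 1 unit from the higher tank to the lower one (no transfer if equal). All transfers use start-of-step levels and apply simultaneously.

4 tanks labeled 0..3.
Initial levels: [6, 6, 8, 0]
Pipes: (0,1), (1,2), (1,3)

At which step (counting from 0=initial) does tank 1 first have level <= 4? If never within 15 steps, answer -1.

Step 1: flows [0=1,2->1,1->3] -> levels [6 6 7 1]
Step 2: flows [0=1,2->1,1->3] -> levels [6 6 6 2]
Step 3: flows [0=1,1=2,1->3] -> levels [6 5 6 3]
Step 4: flows [0->1,2->1,1->3] -> levels [5 6 5 4]
Step 5: flows [1->0,1->2,1->3] -> levels [6 3 6 5]
Tank 1 first reaches <=4 at step 5

Answer: 5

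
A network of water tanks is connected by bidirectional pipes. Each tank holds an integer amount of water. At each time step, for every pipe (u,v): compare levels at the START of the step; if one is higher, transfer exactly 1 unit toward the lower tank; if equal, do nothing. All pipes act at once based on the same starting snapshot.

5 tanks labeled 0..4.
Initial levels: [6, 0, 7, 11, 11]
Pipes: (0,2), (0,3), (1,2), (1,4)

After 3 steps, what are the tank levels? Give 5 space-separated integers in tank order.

Step 1: flows [2->0,3->0,2->1,4->1] -> levels [8 2 5 10 10]
Step 2: flows [0->2,3->0,2->1,4->1] -> levels [8 4 5 9 9]
Step 3: flows [0->2,3->0,2->1,4->1] -> levels [8 6 5 8 8]

Answer: 8 6 5 8 8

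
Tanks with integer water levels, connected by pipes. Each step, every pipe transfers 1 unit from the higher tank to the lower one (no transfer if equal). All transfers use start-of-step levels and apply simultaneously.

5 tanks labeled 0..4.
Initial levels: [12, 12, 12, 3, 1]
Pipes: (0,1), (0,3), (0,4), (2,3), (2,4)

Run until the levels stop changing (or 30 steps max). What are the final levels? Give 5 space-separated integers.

Step 1: flows [0=1,0->3,0->4,2->3,2->4] -> levels [10 12 10 5 3]
Step 2: flows [1->0,0->3,0->4,2->3,2->4] -> levels [9 11 8 7 5]
Step 3: flows [1->0,0->3,0->4,2->3,2->4] -> levels [8 10 6 9 7]
Step 4: flows [1->0,3->0,0->4,3->2,4->2] -> levels [9 9 8 7 7]
Step 5: flows [0=1,0->3,0->4,2->3,2->4] -> levels [7 9 6 9 9]
Step 6: flows [1->0,3->0,4->0,3->2,4->2] -> levels [10 8 8 7 7]
Step 7: flows [0->1,0->3,0->4,2->3,2->4] -> levels [7 9 6 9 9]
  -> period-2 cycle: step 7 state = step 5 state; never stabilizes
  -> state at step 30: (30-5) mod 2 = 1, same as step 6 -> [10 8 8 7 7]

Answer: 10 8 8 7 7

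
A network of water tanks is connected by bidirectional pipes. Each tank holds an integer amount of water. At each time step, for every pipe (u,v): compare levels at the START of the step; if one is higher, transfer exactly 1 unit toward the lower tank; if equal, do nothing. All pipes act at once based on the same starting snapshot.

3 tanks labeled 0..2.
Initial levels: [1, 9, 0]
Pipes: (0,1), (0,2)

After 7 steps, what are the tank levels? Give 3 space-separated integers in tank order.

Answer: 2 4 4

Derivation:
Step 1: flows [1->0,0->2] -> levels [1 8 1]
Step 2: flows [1->0,0=2] -> levels [2 7 1]
Step 3: flows [1->0,0->2] -> levels [2 6 2]
Step 4: flows [1->0,0=2] -> levels [3 5 2]
Step 5: flows [1->0,0->2] -> levels [3 4 3]
Step 6: flows [1->0,0=2] -> levels [4 3 3]
Step 7: flows [0->1,0->2] -> levels [2 4 4]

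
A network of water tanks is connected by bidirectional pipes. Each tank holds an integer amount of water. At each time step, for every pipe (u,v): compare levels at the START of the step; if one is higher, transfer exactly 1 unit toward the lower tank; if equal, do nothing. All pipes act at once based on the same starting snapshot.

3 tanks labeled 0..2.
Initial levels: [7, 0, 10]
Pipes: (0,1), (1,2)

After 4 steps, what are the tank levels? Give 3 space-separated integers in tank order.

Step 1: flows [0->1,2->1] -> levels [6 2 9]
Step 2: flows [0->1,2->1] -> levels [5 4 8]
Step 3: flows [0->1,2->1] -> levels [4 6 7]
Step 4: flows [1->0,2->1] -> levels [5 6 6]

Answer: 5 6 6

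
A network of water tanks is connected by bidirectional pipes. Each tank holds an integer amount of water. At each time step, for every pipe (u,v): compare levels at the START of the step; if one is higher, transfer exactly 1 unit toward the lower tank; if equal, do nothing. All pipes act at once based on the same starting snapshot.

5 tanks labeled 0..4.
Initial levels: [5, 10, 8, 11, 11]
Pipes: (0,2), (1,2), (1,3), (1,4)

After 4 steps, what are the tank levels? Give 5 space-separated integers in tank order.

Answer: 7 9 9 10 10

Derivation:
Step 1: flows [2->0,1->2,3->1,4->1] -> levels [6 11 8 10 10]
Step 2: flows [2->0,1->2,1->3,1->4] -> levels [7 8 8 11 11]
Step 3: flows [2->0,1=2,3->1,4->1] -> levels [8 10 7 10 10]
Step 4: flows [0->2,1->2,1=3,1=4] -> levels [7 9 9 10 10]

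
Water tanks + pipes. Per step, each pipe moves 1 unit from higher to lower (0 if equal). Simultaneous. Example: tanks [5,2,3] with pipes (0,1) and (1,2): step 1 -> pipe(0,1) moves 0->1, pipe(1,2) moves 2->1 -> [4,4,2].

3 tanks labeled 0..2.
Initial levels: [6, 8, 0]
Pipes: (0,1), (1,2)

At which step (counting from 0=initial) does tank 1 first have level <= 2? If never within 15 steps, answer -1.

Answer: -1

Derivation:
Step 1: flows [1->0,1->2] -> levels [7 6 1]
Step 2: flows [0->1,1->2] -> levels [6 6 2]
Step 3: flows [0=1,1->2] -> levels [6 5 3]
Step 4: flows [0->1,1->2] -> levels [5 5 4]
Step 5: flows [0=1,1->2] -> levels [5 4 5]
Step 6: flows [0->1,2->1] -> levels [4 6 4]
Step 7: flows [1->0,1->2] -> levels [5 4 5]
  -> period-2 cycle (repeats step 5); tank 1 never drops to <=2
Tank 1 never reaches <=2 within 15 steps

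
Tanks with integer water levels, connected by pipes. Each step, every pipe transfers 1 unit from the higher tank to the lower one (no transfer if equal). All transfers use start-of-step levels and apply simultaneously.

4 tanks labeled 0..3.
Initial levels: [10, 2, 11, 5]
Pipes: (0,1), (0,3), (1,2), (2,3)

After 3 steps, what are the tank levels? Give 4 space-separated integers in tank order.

Answer: 7 7 7 7

Derivation:
Step 1: flows [0->1,0->3,2->1,2->3] -> levels [8 4 9 7]
Step 2: flows [0->1,0->3,2->1,2->3] -> levels [6 6 7 9]
Step 3: flows [0=1,3->0,2->1,3->2] -> levels [7 7 7 7]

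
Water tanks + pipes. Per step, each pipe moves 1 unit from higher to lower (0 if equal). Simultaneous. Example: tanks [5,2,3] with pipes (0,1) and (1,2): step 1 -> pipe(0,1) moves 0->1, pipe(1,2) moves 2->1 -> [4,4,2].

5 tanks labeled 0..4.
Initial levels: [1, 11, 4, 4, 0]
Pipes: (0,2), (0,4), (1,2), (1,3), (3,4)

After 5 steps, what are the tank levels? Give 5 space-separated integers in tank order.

Answer: 3 5 4 3 5

Derivation:
Step 1: flows [2->0,0->4,1->2,1->3,3->4] -> levels [1 9 4 4 2]
Step 2: flows [2->0,4->0,1->2,1->3,3->4] -> levels [3 7 4 4 2]
Step 3: flows [2->0,0->4,1->2,1->3,3->4] -> levels [3 5 4 4 4]
Step 4: flows [2->0,4->0,1->2,1->3,3=4] -> levels [5 3 4 5 3]
Step 5: flows [0->2,0->4,2->1,3->1,3->4] -> levels [3 5 4 3 5]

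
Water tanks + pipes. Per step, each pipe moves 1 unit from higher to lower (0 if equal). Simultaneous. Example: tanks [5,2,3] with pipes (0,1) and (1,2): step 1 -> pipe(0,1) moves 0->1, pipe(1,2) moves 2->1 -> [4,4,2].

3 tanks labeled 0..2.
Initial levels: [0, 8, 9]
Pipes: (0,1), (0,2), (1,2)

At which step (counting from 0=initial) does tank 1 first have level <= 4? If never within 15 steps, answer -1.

Step 1: flows [1->0,2->0,2->1] -> levels [2 8 7]
Step 2: flows [1->0,2->0,1->2] -> levels [4 6 7]
Step 3: flows [1->0,2->0,2->1] -> levels [6 6 5]
Step 4: flows [0=1,0->2,1->2] -> levels [5 5 7]
Step 5: flows [0=1,2->0,2->1] -> levels [6 6 5]
  -> period-2 cycle (repeats step 3); tank 1 never drops to <=4
Tank 1 never reaches <=4 within 15 steps

Answer: -1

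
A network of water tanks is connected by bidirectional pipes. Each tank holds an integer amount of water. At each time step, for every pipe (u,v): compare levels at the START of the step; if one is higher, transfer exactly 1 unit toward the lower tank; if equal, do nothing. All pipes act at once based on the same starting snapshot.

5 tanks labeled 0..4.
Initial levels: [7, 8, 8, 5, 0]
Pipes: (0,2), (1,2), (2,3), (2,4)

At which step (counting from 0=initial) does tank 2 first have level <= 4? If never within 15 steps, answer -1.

Step 1: flows [2->0,1=2,2->3,2->4] -> levels [8 8 5 6 1]
Step 2: flows [0->2,1->2,3->2,2->4] -> levels [7 7 7 5 2]
Step 3: flows [0=2,1=2,2->3,2->4] -> levels [7 7 5 6 3]
Step 4: flows [0->2,1->2,3->2,2->4] -> levels [6 6 7 5 4]
Step 5: flows [2->0,2->1,2->3,2->4] -> levels [7 7 3 6 5]
Tank 2 first reaches <=4 at step 5

Answer: 5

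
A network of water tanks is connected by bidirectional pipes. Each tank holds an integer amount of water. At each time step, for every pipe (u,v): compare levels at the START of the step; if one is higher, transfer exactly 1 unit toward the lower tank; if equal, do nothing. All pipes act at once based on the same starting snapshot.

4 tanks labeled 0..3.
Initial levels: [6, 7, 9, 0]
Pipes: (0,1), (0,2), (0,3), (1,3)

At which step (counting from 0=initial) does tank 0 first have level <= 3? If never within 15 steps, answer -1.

Answer: -1

Derivation:
Step 1: flows [1->0,2->0,0->3,1->3] -> levels [7 5 8 2]
Step 2: flows [0->1,2->0,0->3,1->3] -> levels [6 5 7 4]
Step 3: flows [0->1,2->0,0->3,1->3] -> levels [5 5 6 6]
Step 4: flows [0=1,2->0,3->0,3->1] -> levels [7 6 5 4]
Step 5: flows [0->1,0->2,0->3,1->3] -> levels [4 6 6 6]
Step 6: flows [1->0,2->0,3->0,1=3] -> levels [7 5 5 5]
Step 7: flows [0->1,0->2,0->3,1=3] -> levels [4 6 6 6]
  -> period-2 cycle (repeats step 5); tank 0 never drops to <=3
Tank 0 never reaches <=3 within 15 steps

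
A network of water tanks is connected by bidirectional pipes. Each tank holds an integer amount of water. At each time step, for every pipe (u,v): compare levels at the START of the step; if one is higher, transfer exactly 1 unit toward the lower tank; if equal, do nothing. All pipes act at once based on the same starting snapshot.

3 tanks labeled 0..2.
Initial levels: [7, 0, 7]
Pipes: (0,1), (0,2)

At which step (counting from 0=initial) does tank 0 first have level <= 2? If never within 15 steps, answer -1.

Step 1: flows [0->1,0=2] -> levels [6 1 7]
Step 2: flows [0->1,2->0] -> levels [6 2 6]
Step 3: flows [0->1,0=2] -> levels [5 3 6]
Step 4: flows [0->1,2->0] -> levels [5 4 5]
Step 5: flows [0->1,0=2] -> levels [4 5 5]
Step 6: flows [1->0,2->0] -> levels [6 4 4]
Step 7: flows [0->1,0->2] -> levels [4 5 5]
  -> period-2 cycle (repeats step 5); tank 0 never drops to <=2
Tank 0 never reaches <=2 within 15 steps

Answer: -1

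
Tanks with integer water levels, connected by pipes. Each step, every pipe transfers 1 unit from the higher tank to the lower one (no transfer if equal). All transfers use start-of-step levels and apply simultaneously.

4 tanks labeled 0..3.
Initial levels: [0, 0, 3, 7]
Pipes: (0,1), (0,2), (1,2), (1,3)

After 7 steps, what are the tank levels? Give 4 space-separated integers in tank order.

Answer: 2 4 2 2

Derivation:
Step 1: flows [0=1,2->0,2->1,3->1] -> levels [1 2 1 6]
Step 2: flows [1->0,0=2,1->2,3->1] -> levels [2 1 2 5]
Step 3: flows [0->1,0=2,2->1,3->1] -> levels [1 4 1 4]
Step 4: flows [1->0,0=2,1->2,1=3] -> levels [2 2 2 4]
Step 5: flows [0=1,0=2,1=2,3->1] -> levels [2 3 2 3]
Step 6: flows [1->0,0=2,1->2,1=3] -> levels [3 1 3 3]
Step 7: flows [0->1,0=2,2->1,3->1] -> levels [2 4 2 2]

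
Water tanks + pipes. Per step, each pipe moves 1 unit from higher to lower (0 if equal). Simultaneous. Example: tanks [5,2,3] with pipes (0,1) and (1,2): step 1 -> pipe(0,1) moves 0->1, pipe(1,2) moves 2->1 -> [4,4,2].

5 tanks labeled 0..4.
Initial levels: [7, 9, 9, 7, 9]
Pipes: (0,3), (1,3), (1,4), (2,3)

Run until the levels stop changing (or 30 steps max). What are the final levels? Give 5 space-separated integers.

Step 1: flows [0=3,1->3,1=4,2->3] -> levels [7 8 8 9 9]
Step 2: flows [3->0,3->1,4->1,3->2] -> levels [8 10 9 6 8]
Step 3: flows [0->3,1->3,1->4,2->3] -> levels [7 8 8 9 9]
  -> period-2 cycle: step 3 state = step 1 state; never stabilizes
  -> state at step 30: (30-1) mod 2 = 1, same as step 2 -> [8 10 9 6 8]

Answer: 8 10 9 6 8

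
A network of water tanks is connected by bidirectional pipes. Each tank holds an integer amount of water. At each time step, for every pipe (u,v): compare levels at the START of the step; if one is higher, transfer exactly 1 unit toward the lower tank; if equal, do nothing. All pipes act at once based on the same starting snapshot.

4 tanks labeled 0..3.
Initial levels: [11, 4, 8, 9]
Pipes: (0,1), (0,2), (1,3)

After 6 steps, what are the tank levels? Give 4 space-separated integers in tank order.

Answer: 7 9 9 7

Derivation:
Step 1: flows [0->1,0->2,3->1] -> levels [9 6 9 8]
Step 2: flows [0->1,0=2,3->1] -> levels [8 8 9 7]
Step 3: flows [0=1,2->0,1->3] -> levels [9 7 8 8]
Step 4: flows [0->1,0->2,3->1] -> levels [7 9 9 7]
Step 5: flows [1->0,2->0,1->3] -> levels [9 7 8 8]
  -> period-2 cycle: step 5 state = step 3 state
  -> state at step 6: (6-3) mod 2 = 1, same as step 4 -> [7 9 9 7]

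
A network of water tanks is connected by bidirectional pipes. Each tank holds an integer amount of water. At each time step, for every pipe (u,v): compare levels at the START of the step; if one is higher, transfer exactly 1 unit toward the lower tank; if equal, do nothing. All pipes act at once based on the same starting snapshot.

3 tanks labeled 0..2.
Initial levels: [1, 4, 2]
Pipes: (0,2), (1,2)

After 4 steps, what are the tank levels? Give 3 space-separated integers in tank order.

Answer: 2 2 3

Derivation:
Step 1: flows [2->0,1->2] -> levels [2 3 2]
Step 2: flows [0=2,1->2] -> levels [2 2 3]
Step 3: flows [2->0,2->1] -> levels [3 3 1]
Step 4: flows [0->2,1->2] -> levels [2 2 3]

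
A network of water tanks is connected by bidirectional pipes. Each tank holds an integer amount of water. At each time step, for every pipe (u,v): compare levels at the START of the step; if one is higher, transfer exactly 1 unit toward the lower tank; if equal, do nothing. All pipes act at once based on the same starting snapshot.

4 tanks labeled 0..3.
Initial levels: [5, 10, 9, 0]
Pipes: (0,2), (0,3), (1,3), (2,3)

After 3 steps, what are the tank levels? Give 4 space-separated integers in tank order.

Answer: 6 7 6 5

Derivation:
Step 1: flows [2->0,0->3,1->3,2->3] -> levels [5 9 7 3]
Step 2: flows [2->0,0->3,1->3,2->3] -> levels [5 8 5 6]
Step 3: flows [0=2,3->0,1->3,3->2] -> levels [6 7 6 5]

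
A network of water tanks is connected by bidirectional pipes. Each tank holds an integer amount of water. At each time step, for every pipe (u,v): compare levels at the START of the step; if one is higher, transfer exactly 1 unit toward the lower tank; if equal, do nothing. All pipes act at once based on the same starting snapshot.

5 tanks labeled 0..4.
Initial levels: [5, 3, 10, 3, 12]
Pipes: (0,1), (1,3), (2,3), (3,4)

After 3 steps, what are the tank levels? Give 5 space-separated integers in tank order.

Answer: 5 5 7 7 9

Derivation:
Step 1: flows [0->1,1=3,2->3,4->3] -> levels [4 4 9 5 11]
Step 2: flows [0=1,3->1,2->3,4->3] -> levels [4 5 8 6 10]
Step 3: flows [1->0,3->1,2->3,4->3] -> levels [5 5 7 7 9]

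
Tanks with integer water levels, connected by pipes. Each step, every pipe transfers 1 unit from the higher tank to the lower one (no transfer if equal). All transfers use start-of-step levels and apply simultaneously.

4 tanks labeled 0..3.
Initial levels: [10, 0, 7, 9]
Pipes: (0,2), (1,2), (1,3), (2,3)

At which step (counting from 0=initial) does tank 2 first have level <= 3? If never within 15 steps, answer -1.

Answer: -1

Derivation:
Step 1: flows [0->2,2->1,3->1,3->2] -> levels [9 2 8 7]
Step 2: flows [0->2,2->1,3->1,2->3] -> levels [8 4 7 7]
Step 3: flows [0->2,2->1,3->1,2=3] -> levels [7 6 7 6]
Step 4: flows [0=2,2->1,1=3,2->3] -> levels [7 7 5 7]
Step 5: flows [0->2,1->2,1=3,3->2] -> levels [6 6 8 6]
Step 6: flows [2->0,2->1,1=3,2->3] -> levels [7 7 5 7]
  -> period-2 cycle (repeats step 4); tank 2 never drops to <=3
Tank 2 never reaches <=3 within 15 steps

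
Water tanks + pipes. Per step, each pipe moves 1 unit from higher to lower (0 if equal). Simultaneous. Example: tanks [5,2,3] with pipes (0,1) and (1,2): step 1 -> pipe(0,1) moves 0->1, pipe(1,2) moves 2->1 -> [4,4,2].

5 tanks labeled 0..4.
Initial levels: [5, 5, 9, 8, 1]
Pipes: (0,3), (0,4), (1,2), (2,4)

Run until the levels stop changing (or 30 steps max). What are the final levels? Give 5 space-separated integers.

Step 1: flows [3->0,0->4,2->1,2->4] -> levels [5 6 7 7 3]
Step 2: flows [3->0,0->4,2->1,2->4] -> levels [5 7 5 6 5]
Step 3: flows [3->0,0=4,1->2,2=4] -> levels [6 6 6 5 5]
Step 4: flows [0->3,0->4,1=2,2->4] -> levels [4 6 5 6 7]
Step 5: flows [3->0,4->0,1->2,4->2] -> levels [6 5 7 5 5]
Step 6: flows [0->3,0->4,2->1,2->4] -> levels [4 6 5 6 7]
  -> period-2 cycle: step 6 state = step 4 state; never stabilizes
  -> state at step 30: (30-4) mod 2 = 0, same as step 4 -> [4 6 5 6 7]

Answer: 4 6 5 6 7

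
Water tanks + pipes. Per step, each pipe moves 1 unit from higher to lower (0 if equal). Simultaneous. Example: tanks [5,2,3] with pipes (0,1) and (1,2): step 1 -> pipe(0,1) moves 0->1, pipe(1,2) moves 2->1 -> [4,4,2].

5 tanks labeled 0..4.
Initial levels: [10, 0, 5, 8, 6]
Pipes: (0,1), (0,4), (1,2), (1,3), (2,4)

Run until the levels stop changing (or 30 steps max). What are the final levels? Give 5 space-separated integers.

Step 1: flows [0->1,0->4,2->1,3->1,4->2] -> levels [8 3 5 7 6]
Step 2: flows [0->1,0->4,2->1,3->1,4->2] -> levels [6 6 5 6 6]
Step 3: flows [0=1,0=4,1->2,1=3,4->2] -> levels [6 5 7 6 5]
Step 4: flows [0->1,0->4,2->1,3->1,2->4] -> levels [4 8 5 5 7]
Step 5: flows [1->0,4->0,1->2,1->3,4->2] -> levels [6 5 7 6 5]
  -> period-2 cycle: step 5 state = step 3 state; never stabilizes
  -> state at step 30: (30-3) mod 2 = 1, same as step 4 -> [4 8 5 5 7]

Answer: 4 8 5 5 7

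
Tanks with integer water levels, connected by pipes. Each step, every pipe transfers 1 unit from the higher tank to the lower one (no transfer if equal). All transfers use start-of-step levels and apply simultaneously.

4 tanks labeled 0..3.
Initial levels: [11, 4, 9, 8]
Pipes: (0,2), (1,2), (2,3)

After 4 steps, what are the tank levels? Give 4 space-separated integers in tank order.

Answer: 8 7 9 8

Derivation:
Step 1: flows [0->2,2->1,2->3] -> levels [10 5 8 9]
Step 2: flows [0->2,2->1,3->2] -> levels [9 6 9 8]
Step 3: flows [0=2,2->1,2->3] -> levels [9 7 7 9]
Step 4: flows [0->2,1=2,3->2] -> levels [8 7 9 8]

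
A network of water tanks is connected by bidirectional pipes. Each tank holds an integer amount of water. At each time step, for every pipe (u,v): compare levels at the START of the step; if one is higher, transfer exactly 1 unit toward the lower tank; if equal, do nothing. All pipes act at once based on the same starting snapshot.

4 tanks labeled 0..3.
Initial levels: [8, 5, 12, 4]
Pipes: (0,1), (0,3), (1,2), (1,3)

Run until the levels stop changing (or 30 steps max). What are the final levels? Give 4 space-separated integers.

Answer: 6 9 8 6

Derivation:
Step 1: flows [0->1,0->3,2->1,1->3] -> levels [6 6 11 6]
Step 2: flows [0=1,0=3,2->1,1=3] -> levels [6 7 10 6]
Step 3: flows [1->0,0=3,2->1,1->3] -> levels [7 6 9 7]
Step 4: flows [0->1,0=3,2->1,3->1] -> levels [6 9 8 6]
Step 5: flows [1->0,0=3,1->2,1->3] -> levels [7 6 9 7]
  -> period-2 cycle: step 5 state = step 3 state; never stabilizes
  -> state at step 30: (30-3) mod 2 = 1, same as step 4 -> [6 9 8 6]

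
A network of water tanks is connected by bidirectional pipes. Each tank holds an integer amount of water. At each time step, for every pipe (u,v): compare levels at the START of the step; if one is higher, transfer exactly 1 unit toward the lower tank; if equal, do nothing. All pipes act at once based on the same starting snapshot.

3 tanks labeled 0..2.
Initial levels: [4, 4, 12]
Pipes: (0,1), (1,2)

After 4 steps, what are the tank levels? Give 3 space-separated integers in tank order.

Step 1: flows [0=1,2->1] -> levels [4 5 11]
Step 2: flows [1->0,2->1] -> levels [5 5 10]
Step 3: flows [0=1,2->1] -> levels [5 6 9]
Step 4: flows [1->0,2->1] -> levels [6 6 8]

Answer: 6 6 8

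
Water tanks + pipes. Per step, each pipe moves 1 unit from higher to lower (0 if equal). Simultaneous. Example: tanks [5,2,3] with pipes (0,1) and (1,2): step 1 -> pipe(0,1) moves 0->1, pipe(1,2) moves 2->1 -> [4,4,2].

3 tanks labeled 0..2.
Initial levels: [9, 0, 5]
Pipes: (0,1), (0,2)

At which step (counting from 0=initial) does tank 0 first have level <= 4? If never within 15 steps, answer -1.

Step 1: flows [0->1,0->2] -> levels [7 1 6]
Step 2: flows [0->1,0->2] -> levels [5 2 7]
Step 3: flows [0->1,2->0] -> levels [5 3 6]
Step 4: flows [0->1,2->0] -> levels [5 4 5]
Step 5: flows [0->1,0=2] -> levels [4 5 5]
Tank 0 first reaches <=4 at step 5

Answer: 5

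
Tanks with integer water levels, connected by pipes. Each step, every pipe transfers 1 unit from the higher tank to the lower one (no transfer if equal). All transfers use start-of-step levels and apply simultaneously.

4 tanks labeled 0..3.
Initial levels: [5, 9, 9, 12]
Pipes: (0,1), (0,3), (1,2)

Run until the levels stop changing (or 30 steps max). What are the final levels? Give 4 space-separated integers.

Answer: 10 8 9 8

Derivation:
Step 1: flows [1->0,3->0,1=2] -> levels [7 8 9 11]
Step 2: flows [1->0,3->0,2->1] -> levels [9 8 8 10]
Step 3: flows [0->1,3->0,1=2] -> levels [9 9 8 9]
Step 4: flows [0=1,0=3,1->2] -> levels [9 8 9 9]
Step 5: flows [0->1,0=3,2->1] -> levels [8 10 8 9]
Step 6: flows [1->0,3->0,1->2] -> levels [10 8 9 8]
Step 7: flows [0->1,0->3,2->1] -> levels [8 10 8 9]
  -> period-2 cycle: step 7 state = step 5 state; never stabilizes
  -> state at step 30: (30-5) mod 2 = 1, same as step 6 -> [10 8 9 8]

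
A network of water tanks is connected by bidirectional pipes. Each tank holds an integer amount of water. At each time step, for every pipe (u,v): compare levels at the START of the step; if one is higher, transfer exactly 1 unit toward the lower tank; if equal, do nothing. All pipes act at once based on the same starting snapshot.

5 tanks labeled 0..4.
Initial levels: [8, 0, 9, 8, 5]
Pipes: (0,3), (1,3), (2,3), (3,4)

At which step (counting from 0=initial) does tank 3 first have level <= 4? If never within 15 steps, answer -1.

Answer: 5

Derivation:
Step 1: flows [0=3,3->1,2->3,3->4] -> levels [8 1 8 7 6]
Step 2: flows [0->3,3->1,2->3,3->4] -> levels [7 2 7 7 7]
Step 3: flows [0=3,3->1,2=3,3=4] -> levels [7 3 7 6 7]
Step 4: flows [0->3,3->1,2->3,4->3] -> levels [6 4 6 8 6]
Step 5: flows [3->0,3->1,3->2,3->4] -> levels [7 5 7 4 7]
Tank 3 first reaches <=4 at step 5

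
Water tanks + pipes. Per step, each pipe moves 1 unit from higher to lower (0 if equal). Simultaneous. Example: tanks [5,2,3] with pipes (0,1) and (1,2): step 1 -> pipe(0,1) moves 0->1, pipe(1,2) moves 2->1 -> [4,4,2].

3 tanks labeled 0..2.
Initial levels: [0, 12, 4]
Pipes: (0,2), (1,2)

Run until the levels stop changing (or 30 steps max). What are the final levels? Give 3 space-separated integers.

Answer: 6 6 4

Derivation:
Step 1: flows [2->0,1->2] -> levels [1 11 4]
Step 2: flows [2->0,1->2] -> levels [2 10 4]
Step 3: flows [2->0,1->2] -> levels [3 9 4]
Step 4: flows [2->0,1->2] -> levels [4 8 4]
Step 5: flows [0=2,1->2] -> levels [4 7 5]
Step 6: flows [2->0,1->2] -> levels [5 6 5]
Step 7: flows [0=2,1->2] -> levels [5 5 6]
Step 8: flows [2->0,2->1] -> levels [6 6 4]
Step 9: flows [0->2,1->2] -> levels [5 5 6]
  -> period-2 cycle: step 9 state = step 7 state; never stabilizes
  -> state at step 30: (30-7) mod 2 = 1, same as step 8 -> [6 6 4]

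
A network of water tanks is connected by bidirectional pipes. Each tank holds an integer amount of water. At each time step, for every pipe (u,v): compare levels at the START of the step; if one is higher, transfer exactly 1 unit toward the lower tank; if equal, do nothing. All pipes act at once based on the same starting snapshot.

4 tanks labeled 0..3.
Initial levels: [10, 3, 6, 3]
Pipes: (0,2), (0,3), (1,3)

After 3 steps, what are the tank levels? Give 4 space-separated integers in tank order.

Answer: 6 4 7 5

Derivation:
Step 1: flows [0->2,0->3,1=3] -> levels [8 3 7 4]
Step 2: flows [0->2,0->3,3->1] -> levels [6 4 8 4]
Step 3: flows [2->0,0->3,1=3] -> levels [6 4 7 5]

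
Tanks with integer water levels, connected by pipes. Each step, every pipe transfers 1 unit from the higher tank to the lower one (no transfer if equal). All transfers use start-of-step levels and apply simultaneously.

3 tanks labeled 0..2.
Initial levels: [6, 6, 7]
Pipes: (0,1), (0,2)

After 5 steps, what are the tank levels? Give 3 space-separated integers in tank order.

Step 1: flows [0=1,2->0] -> levels [7 6 6]
Step 2: flows [0->1,0->2] -> levels [5 7 7]
Step 3: flows [1->0,2->0] -> levels [7 6 6]
  -> period-2 cycle: step 3 state = step 1 state
  -> state at step 5: (5-1) mod 2 = 0, same as step 1 -> [7 6 6]

Answer: 7 6 6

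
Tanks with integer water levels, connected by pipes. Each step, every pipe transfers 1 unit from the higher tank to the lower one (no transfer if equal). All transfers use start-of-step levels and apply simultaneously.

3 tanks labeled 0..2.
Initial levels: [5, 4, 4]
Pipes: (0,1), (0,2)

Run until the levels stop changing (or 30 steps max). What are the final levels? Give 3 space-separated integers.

Answer: 5 4 4

Derivation:
Step 1: flows [0->1,0->2] -> levels [3 5 5]
Step 2: flows [1->0,2->0] -> levels [5 4 4]
  -> period-2 cycle: step 2 state = step 0 state; never stabilizes
  -> state at step 30: (30-0) mod 2 = 0, same as step 0 -> [5 4 4]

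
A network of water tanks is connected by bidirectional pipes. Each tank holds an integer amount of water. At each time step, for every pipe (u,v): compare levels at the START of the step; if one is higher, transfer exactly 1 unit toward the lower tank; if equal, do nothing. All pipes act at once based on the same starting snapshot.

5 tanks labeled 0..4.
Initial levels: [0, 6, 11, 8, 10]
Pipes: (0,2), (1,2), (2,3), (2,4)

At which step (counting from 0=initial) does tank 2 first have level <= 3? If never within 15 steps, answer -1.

Step 1: flows [2->0,2->1,2->3,2->4] -> levels [1 7 7 9 11]
Step 2: flows [2->0,1=2,3->2,4->2] -> levels [2 7 8 8 10]
Step 3: flows [2->0,2->1,2=3,4->2] -> levels [3 8 7 8 9]
Step 4: flows [2->0,1->2,3->2,4->2] -> levels [4 7 9 7 8]
Step 5: flows [2->0,2->1,2->3,2->4] -> levels [5 8 5 8 9]
Step 6: flows [0=2,1->2,3->2,4->2] -> levels [5 7 8 7 8]
Step 7: flows [2->0,2->1,2->3,2=4] -> levels [6 8 5 8 8]
Step 8: flows [0->2,1->2,3->2,4->2] -> levels [5 7 9 7 7]
Step 9: flows [2->0,2->1,2->3,2->4] -> levels [6 8 5 8 8]
  -> period-2 cycle (repeats step 7); tank 2 never drops to <=3
Tank 2 never reaches <=3 within 15 steps

Answer: -1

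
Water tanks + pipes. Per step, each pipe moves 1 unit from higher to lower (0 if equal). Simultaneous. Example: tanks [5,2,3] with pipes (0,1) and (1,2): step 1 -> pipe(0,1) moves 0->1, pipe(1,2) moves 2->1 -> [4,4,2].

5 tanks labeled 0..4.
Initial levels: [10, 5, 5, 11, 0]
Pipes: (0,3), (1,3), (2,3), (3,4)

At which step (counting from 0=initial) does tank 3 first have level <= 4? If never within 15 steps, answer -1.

Answer: 6

Derivation:
Step 1: flows [3->0,3->1,3->2,3->4] -> levels [11 6 6 7 1]
Step 2: flows [0->3,3->1,3->2,3->4] -> levels [10 7 7 5 2]
Step 3: flows [0->3,1->3,2->3,3->4] -> levels [9 6 6 7 3]
Step 4: flows [0->3,3->1,3->2,3->4] -> levels [8 7 7 5 4]
Step 5: flows [0->3,1->3,2->3,3->4] -> levels [7 6 6 7 5]
Step 6: flows [0=3,3->1,3->2,3->4] -> levels [7 7 7 4 6]
Tank 3 first reaches <=4 at step 6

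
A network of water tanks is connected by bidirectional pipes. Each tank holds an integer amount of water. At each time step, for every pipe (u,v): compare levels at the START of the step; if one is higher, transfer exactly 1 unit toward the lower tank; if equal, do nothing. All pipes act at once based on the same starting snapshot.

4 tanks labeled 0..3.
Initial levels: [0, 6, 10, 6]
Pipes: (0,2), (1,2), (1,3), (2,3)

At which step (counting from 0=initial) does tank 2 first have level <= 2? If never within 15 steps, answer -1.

Step 1: flows [2->0,2->1,1=3,2->3] -> levels [1 7 7 7]
Step 2: flows [2->0,1=2,1=3,2=3] -> levels [2 7 6 7]
Step 3: flows [2->0,1->2,1=3,3->2] -> levels [3 6 7 6]
Step 4: flows [2->0,2->1,1=3,2->3] -> levels [4 7 4 7]
Step 5: flows [0=2,1->2,1=3,3->2] -> levels [4 6 6 6]
Step 6: flows [2->0,1=2,1=3,2=3] -> levels [5 6 5 6]
Step 7: flows [0=2,1->2,1=3,3->2] -> levels [5 5 7 5]
Step 8: flows [2->0,2->1,1=3,2->3] -> levels [6 6 4 6]
Step 9: flows [0->2,1->2,1=3,3->2] -> levels [5 5 7 5]
  -> period-2 cycle (repeats step 7); tank 2 never drops to <=2
Tank 2 never reaches <=2 within 15 steps

Answer: -1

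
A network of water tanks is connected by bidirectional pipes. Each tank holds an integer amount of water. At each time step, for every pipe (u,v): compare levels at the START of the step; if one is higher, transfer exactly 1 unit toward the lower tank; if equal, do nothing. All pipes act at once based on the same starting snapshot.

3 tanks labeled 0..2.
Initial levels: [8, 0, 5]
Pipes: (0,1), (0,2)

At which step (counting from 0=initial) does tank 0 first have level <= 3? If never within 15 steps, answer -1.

Answer: 6

Derivation:
Step 1: flows [0->1,0->2] -> levels [6 1 6]
Step 2: flows [0->1,0=2] -> levels [5 2 6]
Step 3: flows [0->1,2->0] -> levels [5 3 5]
Step 4: flows [0->1,0=2] -> levels [4 4 5]
Step 5: flows [0=1,2->0] -> levels [5 4 4]
Step 6: flows [0->1,0->2] -> levels [3 5 5]
Tank 0 first reaches <=3 at step 6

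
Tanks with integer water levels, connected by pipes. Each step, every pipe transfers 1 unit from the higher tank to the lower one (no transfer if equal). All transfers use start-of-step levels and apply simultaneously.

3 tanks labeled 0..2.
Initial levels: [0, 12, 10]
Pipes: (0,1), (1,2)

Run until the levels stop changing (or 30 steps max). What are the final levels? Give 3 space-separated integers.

Answer: 7 8 7

Derivation:
Step 1: flows [1->0,1->2] -> levels [1 10 11]
Step 2: flows [1->0,2->1] -> levels [2 10 10]
Step 3: flows [1->0,1=2] -> levels [3 9 10]
Step 4: flows [1->0,2->1] -> levels [4 9 9]
Step 5: flows [1->0,1=2] -> levels [5 8 9]
Step 6: flows [1->0,2->1] -> levels [6 8 8]
Step 7: flows [1->0,1=2] -> levels [7 7 8]
Step 8: flows [0=1,2->1] -> levels [7 8 7]
Step 9: flows [1->0,1->2] -> levels [8 6 8]
Step 10: flows [0->1,2->1] -> levels [7 8 7]
  -> period-2 cycle: step 10 state = step 8 state; never stabilizes
  -> state at step 30: (30-8) mod 2 = 0, same as step 8 -> [7 8 7]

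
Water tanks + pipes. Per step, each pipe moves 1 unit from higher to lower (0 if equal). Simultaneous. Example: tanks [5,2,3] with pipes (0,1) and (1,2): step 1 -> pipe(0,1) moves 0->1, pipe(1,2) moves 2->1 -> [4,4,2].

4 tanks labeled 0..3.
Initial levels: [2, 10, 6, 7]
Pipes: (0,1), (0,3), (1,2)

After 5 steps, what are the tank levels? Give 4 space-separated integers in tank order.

Answer: 5 8 6 6

Derivation:
Step 1: flows [1->0,3->0,1->2] -> levels [4 8 7 6]
Step 2: flows [1->0,3->0,1->2] -> levels [6 6 8 5]
Step 3: flows [0=1,0->3,2->1] -> levels [5 7 7 6]
Step 4: flows [1->0,3->0,1=2] -> levels [7 6 7 5]
Step 5: flows [0->1,0->3,2->1] -> levels [5 8 6 6]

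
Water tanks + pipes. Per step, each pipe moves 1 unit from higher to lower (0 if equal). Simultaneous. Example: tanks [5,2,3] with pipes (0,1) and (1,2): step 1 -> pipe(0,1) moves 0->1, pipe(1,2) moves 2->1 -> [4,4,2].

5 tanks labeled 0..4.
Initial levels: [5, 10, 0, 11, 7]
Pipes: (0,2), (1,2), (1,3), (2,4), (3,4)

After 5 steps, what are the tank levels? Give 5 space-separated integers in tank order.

Answer: 6 8 5 6 8

Derivation:
Step 1: flows [0->2,1->2,3->1,4->2,3->4] -> levels [4 10 3 9 7]
Step 2: flows [0->2,1->2,1->3,4->2,3->4] -> levels [3 8 6 9 7]
Step 3: flows [2->0,1->2,3->1,4->2,3->4] -> levels [4 8 7 7 7]
Step 4: flows [2->0,1->2,1->3,2=4,3=4] -> levels [5 6 7 8 7]
Step 5: flows [2->0,2->1,3->1,2=4,3->4] -> levels [6 8 5 6 8]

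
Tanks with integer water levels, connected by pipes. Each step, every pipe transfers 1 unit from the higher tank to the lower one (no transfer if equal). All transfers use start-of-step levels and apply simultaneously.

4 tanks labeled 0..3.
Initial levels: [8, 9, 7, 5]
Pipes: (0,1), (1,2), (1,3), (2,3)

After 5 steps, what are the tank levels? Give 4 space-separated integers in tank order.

Answer: 9 6 7 7

Derivation:
Step 1: flows [1->0,1->2,1->3,2->3] -> levels [9 6 7 7]
Step 2: flows [0->1,2->1,3->1,2=3] -> levels [8 9 6 6]
Step 3: flows [1->0,1->2,1->3,2=3] -> levels [9 6 7 7]
  -> period-2 cycle: step 3 state = step 1 state
  -> state at step 5: (5-1) mod 2 = 0, same as step 1 -> [9 6 7 7]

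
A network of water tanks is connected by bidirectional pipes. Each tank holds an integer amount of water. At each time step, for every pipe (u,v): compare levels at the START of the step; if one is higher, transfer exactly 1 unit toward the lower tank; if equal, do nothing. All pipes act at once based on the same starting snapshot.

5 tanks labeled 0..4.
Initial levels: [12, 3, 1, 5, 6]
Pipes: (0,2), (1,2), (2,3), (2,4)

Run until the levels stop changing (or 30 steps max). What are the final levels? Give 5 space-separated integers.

Step 1: flows [0->2,1->2,3->2,4->2] -> levels [11 2 5 4 5]
Step 2: flows [0->2,2->1,2->3,2=4] -> levels [10 3 4 5 5]
Step 3: flows [0->2,2->1,3->2,4->2] -> levels [9 4 6 4 4]
Step 4: flows [0->2,2->1,2->3,2->4] -> levels [8 5 4 5 5]
Step 5: flows [0->2,1->2,3->2,4->2] -> levels [7 4 8 4 4]
Step 6: flows [2->0,2->1,2->3,2->4] -> levels [8 5 4 5 5]
  -> period-2 cycle: step 6 state = step 4 state; never stabilizes
  -> state at step 30: (30-4) mod 2 = 0, same as step 4 -> [8 5 4 5 5]

Answer: 8 5 4 5 5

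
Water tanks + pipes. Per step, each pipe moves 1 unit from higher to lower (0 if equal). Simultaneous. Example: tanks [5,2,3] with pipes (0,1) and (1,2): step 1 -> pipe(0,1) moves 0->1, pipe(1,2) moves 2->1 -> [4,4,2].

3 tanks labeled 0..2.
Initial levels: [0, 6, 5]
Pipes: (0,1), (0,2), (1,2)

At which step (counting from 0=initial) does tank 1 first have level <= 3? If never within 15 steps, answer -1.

Answer: 3

Derivation:
Step 1: flows [1->0,2->0,1->2] -> levels [2 4 5]
Step 2: flows [1->0,2->0,2->1] -> levels [4 4 3]
Step 3: flows [0=1,0->2,1->2] -> levels [3 3 5]
Tank 1 first reaches <=3 at step 3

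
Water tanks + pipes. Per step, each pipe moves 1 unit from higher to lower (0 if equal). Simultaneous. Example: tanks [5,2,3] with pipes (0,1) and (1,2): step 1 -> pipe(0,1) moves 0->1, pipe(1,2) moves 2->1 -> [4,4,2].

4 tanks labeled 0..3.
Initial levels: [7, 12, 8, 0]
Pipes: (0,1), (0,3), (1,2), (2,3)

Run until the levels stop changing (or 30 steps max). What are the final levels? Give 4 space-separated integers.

Step 1: flows [1->0,0->3,1->2,2->3] -> levels [7 10 8 2]
Step 2: flows [1->0,0->3,1->2,2->3] -> levels [7 8 8 4]
Step 3: flows [1->0,0->3,1=2,2->3] -> levels [7 7 7 6]
Step 4: flows [0=1,0->3,1=2,2->3] -> levels [6 7 6 8]
Step 5: flows [1->0,3->0,1->2,3->2] -> levels [8 5 8 6]
Step 6: flows [0->1,0->3,2->1,2->3] -> levels [6 7 6 8]
  -> period-2 cycle: step 6 state = step 4 state; never stabilizes
  -> state at step 30: (30-4) mod 2 = 0, same as step 4 -> [6 7 6 8]

Answer: 6 7 6 8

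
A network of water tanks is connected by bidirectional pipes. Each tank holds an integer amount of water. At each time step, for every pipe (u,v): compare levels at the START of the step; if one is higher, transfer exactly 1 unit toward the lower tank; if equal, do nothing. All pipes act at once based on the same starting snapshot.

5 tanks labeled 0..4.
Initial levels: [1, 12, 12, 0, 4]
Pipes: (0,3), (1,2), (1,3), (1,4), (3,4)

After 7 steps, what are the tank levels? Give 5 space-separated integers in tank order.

Step 1: flows [0->3,1=2,1->3,1->4,4->3] -> levels [0 10 12 3 4]
Step 2: flows [3->0,2->1,1->3,1->4,4->3] -> levels [1 9 11 4 4]
Step 3: flows [3->0,2->1,1->3,1->4,3=4] -> levels [2 8 10 4 5]
Step 4: flows [3->0,2->1,1->3,1->4,4->3] -> levels [3 7 9 5 5]
Step 5: flows [3->0,2->1,1->3,1->4,3=4] -> levels [4 6 8 5 6]
Step 6: flows [3->0,2->1,1->3,1=4,4->3] -> levels [5 6 7 6 5]
Step 7: flows [3->0,2->1,1=3,1->4,3->4] -> levels [6 6 6 4 7]

Answer: 6 6 6 4 7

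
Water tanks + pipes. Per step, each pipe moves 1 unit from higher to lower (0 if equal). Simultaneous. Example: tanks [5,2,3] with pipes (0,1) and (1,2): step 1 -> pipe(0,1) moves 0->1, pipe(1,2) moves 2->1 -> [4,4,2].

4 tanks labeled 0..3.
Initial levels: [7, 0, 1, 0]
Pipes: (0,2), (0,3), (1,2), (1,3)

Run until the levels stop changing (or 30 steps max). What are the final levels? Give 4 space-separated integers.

Step 1: flows [0->2,0->3,2->1,1=3] -> levels [5 1 1 1]
Step 2: flows [0->2,0->3,1=2,1=3] -> levels [3 1 2 2]
Step 3: flows [0->2,0->3,2->1,3->1] -> levels [1 3 2 2]
Step 4: flows [2->0,3->0,1->2,1->3] -> levels [3 1 2 2]
  -> period-2 cycle: step 4 state = step 2 state; never stabilizes
  -> state at step 30: (30-2) mod 2 = 0, same as step 2 -> [3 1 2 2]

Answer: 3 1 2 2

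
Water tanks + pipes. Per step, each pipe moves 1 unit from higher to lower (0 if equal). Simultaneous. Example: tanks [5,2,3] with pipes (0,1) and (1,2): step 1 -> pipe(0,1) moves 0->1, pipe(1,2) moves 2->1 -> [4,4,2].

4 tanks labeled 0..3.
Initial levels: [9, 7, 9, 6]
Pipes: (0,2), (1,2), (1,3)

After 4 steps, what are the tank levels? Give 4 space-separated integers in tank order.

Step 1: flows [0=2,2->1,1->3] -> levels [9 7 8 7]
Step 2: flows [0->2,2->1,1=3] -> levels [8 8 8 7]
Step 3: flows [0=2,1=2,1->3] -> levels [8 7 8 8]
Step 4: flows [0=2,2->1,3->1] -> levels [8 9 7 7]

Answer: 8 9 7 7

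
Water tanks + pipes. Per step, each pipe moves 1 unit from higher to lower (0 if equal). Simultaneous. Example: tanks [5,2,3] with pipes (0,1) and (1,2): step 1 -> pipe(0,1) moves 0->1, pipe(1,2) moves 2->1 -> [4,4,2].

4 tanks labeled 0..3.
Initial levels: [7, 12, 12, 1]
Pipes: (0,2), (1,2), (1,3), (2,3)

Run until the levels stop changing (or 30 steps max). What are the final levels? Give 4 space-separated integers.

Step 1: flows [2->0,1=2,1->3,2->3] -> levels [8 11 10 3]
Step 2: flows [2->0,1->2,1->3,2->3] -> levels [9 9 9 5]
Step 3: flows [0=2,1=2,1->3,2->3] -> levels [9 8 8 7]
Step 4: flows [0->2,1=2,1->3,2->3] -> levels [8 7 8 9]
Step 5: flows [0=2,2->1,3->1,3->2] -> levels [8 9 8 7]
Step 6: flows [0=2,1->2,1->3,2->3] -> levels [8 7 8 9]
  -> period-2 cycle: step 6 state = step 4 state; never stabilizes
  -> state at step 30: (30-4) mod 2 = 0, same as step 4 -> [8 7 8 9]

Answer: 8 7 8 9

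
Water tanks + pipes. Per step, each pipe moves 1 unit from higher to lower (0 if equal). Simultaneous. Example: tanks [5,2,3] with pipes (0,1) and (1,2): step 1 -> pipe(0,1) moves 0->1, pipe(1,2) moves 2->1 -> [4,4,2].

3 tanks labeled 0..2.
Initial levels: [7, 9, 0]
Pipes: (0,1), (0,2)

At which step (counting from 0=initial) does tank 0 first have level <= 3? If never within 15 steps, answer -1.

Step 1: flows [1->0,0->2] -> levels [7 8 1]
Step 2: flows [1->0,0->2] -> levels [7 7 2]
Step 3: flows [0=1,0->2] -> levels [6 7 3]
Step 4: flows [1->0,0->2] -> levels [6 6 4]
Step 5: flows [0=1,0->2] -> levels [5 6 5]
Step 6: flows [1->0,0=2] -> levels [6 5 5]
Step 7: flows [0->1,0->2] -> levels [4 6 6]
Step 8: flows [1->0,2->0] -> levels [6 5 5]
  -> period-2 cycle (repeats step 6); tank 0 never drops to <=3
Tank 0 never reaches <=3 within 15 steps

Answer: -1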